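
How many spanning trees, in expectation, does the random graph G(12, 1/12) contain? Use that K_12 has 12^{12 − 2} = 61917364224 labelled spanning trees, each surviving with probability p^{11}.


K_12 has 12^{12 − 2} = 61917364224 labelled spanning trees.
For each such spanning tree H, let X_H = 1 if all 11 edges of H are present in G. Then P[X_H = 1] = p^{11} = (1/12)^{11} = 1/743008370688.
By linearity of expectation: E[X] = Σ_H E[X_H] = 61917364224 · p^{11} = 61917364224 · 1/743008370688 = 1/12.
Numerically: E[X] ≈ 0.08333.

E[X] = 61917364224 · (1/12)^{11} = 1/12 ≈ 0.08333.


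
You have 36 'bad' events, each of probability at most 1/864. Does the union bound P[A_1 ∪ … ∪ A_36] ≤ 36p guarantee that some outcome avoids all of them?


Union bound: P[∪_{i=1}^{36} A_i] ≤ Σ_i P[A_i] ≤ 36·p = 36·(1/864) = 1/24.
Numerically: 1/24 ≈ 0.0417.
Is 1/24 < 1? YES.
Since P[∪ A_i] ≤ 1/24 < 1, the complement has P[∩ A_i^c] ≥ 1 − 1/24 = 23/24 > 0, so some outcome avoids every A_i.

36·p = 1/24 ≈ 0.0417; existence CERTIFIED by the union bound.


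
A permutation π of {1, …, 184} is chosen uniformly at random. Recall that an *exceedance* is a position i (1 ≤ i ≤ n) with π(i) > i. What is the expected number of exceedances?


Write X = Σ_{i=1}^{184} X_i, where X_i = 1_{π(i) > i}.
For each fixed i, π(i) is uniform over {1, …, 184} (marginal of a uniform permutation), so P[π(i) > i] = (n − i)/n. Summing: Σ_{i=1}^{184} (n − i)/n = (0 + 1 + … + 183)/184 = 184(184 − 1)/(2·184) = (184 − 1)/2.
Hence E[X] = Σ_{i=1}^{184} (184 − i)/184 = 183/2 ≈ 91.500000.

E[X] = 183/2 = 91.500000.


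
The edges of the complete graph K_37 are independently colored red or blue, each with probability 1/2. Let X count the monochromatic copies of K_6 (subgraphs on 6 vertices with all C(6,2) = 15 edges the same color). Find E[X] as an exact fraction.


Let X = Σ_S X_S over the C(37, 6) = 2324784 subsets S of size 6, where X_S = 1 if the K_6 on S is monochromatic.
For a fixed S, the K_6 on S has C(6, 2) = 15 edges. P[all 15 edges red] = (1/2)^15, and likewise for blue, so P[monochromatic] = 2·(1/2)^15 = 2^{1 − 15} = 1/16384.
By linearity of expectation: E[X] = C(37, 6) · 2^{1 − 15} = 2324784 · 1/16384 = 145299/1024.
Numerically: E[X] ≈ 141.89355.

E[X] = C(37,6)·2^(1−C(6,2)) = 145299/1024 ≈ 141.89355.


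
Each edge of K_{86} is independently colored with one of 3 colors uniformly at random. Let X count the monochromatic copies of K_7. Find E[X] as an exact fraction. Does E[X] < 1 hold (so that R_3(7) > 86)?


E[X] = C(86, 7) · 3^{1 − 21} = 5373200880 · 3^{−20} = 5373200880/3486784401.
As a reduced fraction: E[X] = 199007440/129140163 ≈ 1.54102.
Is E[X] < 1? NO.
Since E[X] ≥ 1, the first-moment bound is inconclusive at n = 86; it does NOT by itself certify R_3(7) > 86.

E[X] = 199007440/129140163 ≈ 1.54102; E[X] ≥ 1; first-moment method inconclusive here.


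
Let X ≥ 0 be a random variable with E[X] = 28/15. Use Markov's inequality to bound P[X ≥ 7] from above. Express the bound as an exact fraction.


μ = E[X] = 28/15, a = 7.
Markov: P[X ≥ 7] ≤ μ/a = (28/15)/7 = 4/15.
Numerically: ≈ 0.267.
(Since a = 7 > μ = 1.867, the bound 4/15 is < 1 and informative.)

P[X ≥ 7] ≤ 4/15 ≈ 0.267.


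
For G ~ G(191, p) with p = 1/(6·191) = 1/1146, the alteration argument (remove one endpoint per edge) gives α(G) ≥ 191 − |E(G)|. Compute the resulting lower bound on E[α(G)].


E[|E(G)|] = C(191, 2)·p = 18145 · (1/1146) = 95/6.
E[α(G)] ≥ n − E[|E(G)|] = 191 − 95/6 = 1051/6.
Numerically: ≈ 175.166667.
(This is only a lower bound; the true E[α(G)] may be larger.)

E[α(G)] ≥ 1051/6 ≈ 175.166667.


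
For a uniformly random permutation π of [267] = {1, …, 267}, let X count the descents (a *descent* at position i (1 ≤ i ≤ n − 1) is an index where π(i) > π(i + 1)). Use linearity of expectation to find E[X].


Write X = Σ X_I over i = 1, …, 266, with X_I the indicator of one descent.
There are 266 indicators.
For each fixed i, the pair (π(i), π(i+1)) is a uniformly random ordered pair of distinct values from {1, …, 267}; by symmetry P[π(i) > π(i+1)] = 1/2.
By linearity: E[X] = 266 · (1/2) = (267 − 1) · (1/2) = 133 ≈ 133.000000.

E[X] = 133 = 133.000000.


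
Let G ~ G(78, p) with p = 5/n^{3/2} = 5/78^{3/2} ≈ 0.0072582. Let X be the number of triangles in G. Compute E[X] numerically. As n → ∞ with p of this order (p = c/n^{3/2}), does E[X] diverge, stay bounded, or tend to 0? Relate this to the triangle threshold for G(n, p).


Number of potential triangles: C(78, 3) = 76076.
Each occurs with probability p³ ≈ (0.0072582)³ ≈ 3.8237043e-07.
By linearity: E[X] = C(78, 3)·p³ ≈ 76076 · 3.8237043e-07 ≈ 0.02909.
Since α = 3/2 > 1, p = c/n^{3/2} = o(1/n) is below the triangle threshold p ~ 1/n. Asymptotically E[X] ~ (c³/6)·n^{3(1−α)} = (5³/6)·n^{-1.5} → 0, so by Markov's inequality G has no triangles w.h.p.

E[X] ≈ 0.02909; in regime p = Θ(1/n^{3/2}) E[X] tends to 0 (below the triangle threshold p ~ 1/n).


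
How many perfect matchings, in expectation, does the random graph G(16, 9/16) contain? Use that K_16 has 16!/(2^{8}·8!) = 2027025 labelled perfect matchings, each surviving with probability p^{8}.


K_16 has 16!/(2^{8}·8!) = 2027025 labelled perfect matchings.
For each such perfect matching H, let X_H = 1 if all 8 edges of H are present in G. Then P[X_H = 1] = p^{8} = (9/16)^{8} = 43046721/4294967296.
Summing the indicators: E[X] = Σ_H E[X_H] = 2027025 · p^{8} = 2027025 · 43046721/4294967296 = 87256779635025/4294967296.
Numerically: E[X] ≈ 20316.1.

E[X] = 2027025 · (9/16)^{8} = 87256779635025/4294967296 ≈ 20316.1.


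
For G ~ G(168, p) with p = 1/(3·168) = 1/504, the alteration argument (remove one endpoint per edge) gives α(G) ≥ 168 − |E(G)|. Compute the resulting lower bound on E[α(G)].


E[|E(G)|] = C(168, 2)·p = 14028 · (1/504) = 167/6.
E[α(G)] ≥ n − E[|E(G)|] = 168 − 167/6 = 841/6.
Numerically: ≈ 140.1667.
(This is only a lower bound; the true E[α(G)] may be larger.)

E[α(G)] ≥ 841/6 ≈ 140.1667.


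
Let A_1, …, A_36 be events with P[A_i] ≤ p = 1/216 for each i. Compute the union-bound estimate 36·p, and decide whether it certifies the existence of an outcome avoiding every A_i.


Union bound: P[∪_{i=1}^{36} A_i] ≤ Σ_i P[A_i] ≤ 36·p = 36·(1/216) = 1/6.
Numerically: 1/6 ≈ 0.166667.
Is 1/6 < 1? YES.
Since P[∪ A_i] ≤ 1/6 < 1, the complement has P[∩ A_i^c] ≥ 1 − 1/6 = 5/6 > 0, so some outcome avoids every A_i.

36·p = 1/6 ≈ 0.166667; existence CERTIFIED by the union bound.


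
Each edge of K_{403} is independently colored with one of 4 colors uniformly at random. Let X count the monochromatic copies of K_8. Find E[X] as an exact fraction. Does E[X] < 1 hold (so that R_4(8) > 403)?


E[X] = C(403, 8) · 4^{1 − 28} = 16090020602228430 · 4^{−27} = 16090020602228430/18014398509481984.
As a reduced fraction: E[X] = 8045010301114215/9007199254740992 ≈ 0.89318.
Is E[X] < 1? YES.
Since E[X] < 1, there exists a 4-coloring of K_{403} with no monochromatic K_8; hence R_4(8) > 403.

E[X] = 8045010301114215/9007199254740992 ≈ 0.89318; E[X] < 1, so R_4(8) > 403.


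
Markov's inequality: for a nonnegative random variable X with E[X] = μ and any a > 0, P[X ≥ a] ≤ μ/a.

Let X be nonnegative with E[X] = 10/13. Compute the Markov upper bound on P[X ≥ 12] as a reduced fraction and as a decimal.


μ = E[X] = 10/13, a = 12.
Markov: P[X ≥ 12] ≤ μ/a = (10/13)/12 = 5/78.
Numerically: ≈ 0.0641.
(Since a = 12 > μ = 0.7692, the bound 5/78 is < 1 and informative.)

P[X ≥ 12] ≤ 5/78 ≈ 0.0641.


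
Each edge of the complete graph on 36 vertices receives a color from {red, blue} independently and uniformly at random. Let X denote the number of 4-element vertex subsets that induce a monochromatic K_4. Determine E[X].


Let X = Σ_S X_S over the C(36, 4) = 58905 subsets S of size 4, where X_S = 1 if the K_4 on S is monochromatic.
For a fixed S, the K_4 on S has C(4, 2) = 6 edges. P[all 6 edges red] = (1/2)^6, and likewise for blue, so P[monochromatic] = 2·(1/2)^6 = 2^{1 − 6} = 1/32.
By linearity of expectation: E[X] = C(36, 4) · 2^{1 − 6} = 58905 · 1/32 = 58905/32.
Numerically: E[X] ≈ 1840.781.

E[X] = C(36,4)·2^(1−C(4,2)) = 58905/32 ≈ 1840.781.


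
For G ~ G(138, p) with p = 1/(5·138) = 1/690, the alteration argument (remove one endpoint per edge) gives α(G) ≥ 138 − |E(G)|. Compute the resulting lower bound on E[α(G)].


E[|E(G)|] = C(138, 2)·p = 9453 · (1/690) = 137/10.
E[α(G)] ≥ n − E[|E(G)|] = 138 − 137/10 = 1243/10.
Numerically: ≈ 124.3000.
(This is only a lower bound; the true E[α(G)] may be larger.)

E[α(G)] ≥ 1243/10 ≈ 124.3000.


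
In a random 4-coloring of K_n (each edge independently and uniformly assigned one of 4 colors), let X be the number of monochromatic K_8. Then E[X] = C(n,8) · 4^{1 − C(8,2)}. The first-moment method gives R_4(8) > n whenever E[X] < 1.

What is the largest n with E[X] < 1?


We need C(n, 8) · 4^{1 − 28} < 1, i.e. C(n, 8) < 4^{28 − 1} = 18014398509481984.
Check values of n near the boundary:
  n = 403: C(403, 8) = 16090020602228430; 16090020602228430 < 18014398509481984? YES
  n = 404: C(404, 8) = 16415071523485570; 16415071523485570 < 18014398509481984? YES
  n = 405: C(405, 8) = 16745853821188050; 16745853821188050 < 18014398509481984? YES
  n = 406: C(406, 8) = 17082453897995850; 17082453897995850 < 18014398509481984? YES
  n = 407: C(407, 8) = 17424959239309050; 17424959239309050 < 18014398509481984? YES
  n = 408: C(408, 8) = 17773458424095231; 17773458424095231 < 18014398509481984? YES
  n = 409: C(409, 8) = 18128041135797879; 18128041135797879 < 18014398509481984? NO
The largest n with C(n, 8) < 18014398509481984 is n = 408 (where E[X] = 17773458424095231/18014398509481984 ≈ 0.98663). Hence R_4(8) > 408, i.e. R_4(8) ≥ 409.

Largest n = 408; hence R_4(8) > 408.


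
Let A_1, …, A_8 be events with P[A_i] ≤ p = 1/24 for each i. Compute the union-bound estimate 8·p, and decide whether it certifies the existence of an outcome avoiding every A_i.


Union bound: P[∪_{i=1}^{8} A_i] ≤ Σ_i P[A_i] ≤ 8·p = 8·(1/24) = 1/3.
Numerically: 1/3 ≈ 0.3333.
Is 1/3 < 1? YES.
Since P[∪ A_i] ≤ 1/3 < 1, the complement has P[∩ A_i^c] ≥ 1 − 1/3 = 2/3 > 0, so some outcome avoids every A_i.

8·p = 1/3 ≈ 0.3333; existence CERTIFIED by the union bound.


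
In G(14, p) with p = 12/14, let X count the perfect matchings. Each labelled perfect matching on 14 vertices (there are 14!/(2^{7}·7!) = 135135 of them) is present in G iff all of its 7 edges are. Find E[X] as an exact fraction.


K_14 has 14!/(2^{7}·7!) = 135135 labelled perfect matchings.
For each such perfect matching H, let X_H = 1 if all 7 edges of H are present in G. Then P[X_H = 1] = p^{7} = (6/7)^{7} = 279936/823543.
By linearity: E[X] = Σ_H E[X_H] = 135135 · p^{7} = 135135 · 279936/823543 = 5404164480/117649.
Numerically: E[X] ≈ 4.59e+04.

E[X] = 135135 · (6/7)^{7} = 5404164480/117649 ≈ 4.59e+04.


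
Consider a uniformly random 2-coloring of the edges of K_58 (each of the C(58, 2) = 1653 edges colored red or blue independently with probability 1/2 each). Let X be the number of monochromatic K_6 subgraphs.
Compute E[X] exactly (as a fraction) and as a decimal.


Let X = Σ_S X_S over the C(58, 6) = 40475358 subsets S of size 6, where X_S = 1 if the K_6 on S is monochromatic.
For a fixed S, the K_6 on S has C(6, 2) = 15 edges. P[all 15 edges red] = (1/2)^15, and likewise for blue, so P[monochromatic] = 2·(1/2)^15 = 2^{1 − 15} = 1/16384.
By linearity: E[X] = C(58, 6) · 2^{1 − 15} = 40475358 · 1/16384 = 20237679/8192.
Numerically: E[X] ≈ 2470.420.

E[X] = C(58,6)·2^(1−C(6,2)) = 20237679/8192 ≈ 2470.420.


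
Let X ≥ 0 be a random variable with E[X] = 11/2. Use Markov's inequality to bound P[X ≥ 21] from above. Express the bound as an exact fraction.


μ = E[X] = 11/2, a = 21.
Markov: P[X ≥ 21] ≤ μ/a = (11/2)/21 = 11/42.
Numerically: ≈ 0.262.
(Since a = 21 > μ = 5.500, the bound 11/42 is < 1 and informative.)

P[X ≥ 21] ≤ 11/42 ≈ 0.262.


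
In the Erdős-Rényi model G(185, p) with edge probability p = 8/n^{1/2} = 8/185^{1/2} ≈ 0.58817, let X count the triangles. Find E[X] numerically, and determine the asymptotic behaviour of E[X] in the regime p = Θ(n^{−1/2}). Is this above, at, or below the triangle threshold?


Number of potential triangles: C(185, 3) = 1038220.
Each occurs with probability p³ ≈ (0.58817)³ ≈ 2.0347561e-01.
By linearity: E[X] = C(185, 3)·p³ ≈ 1038220 · 2.0347561e-01 ≈ 211252.45231.
Since α = 1/2 < 1, p = c/n^{1/2} ≫ 1/n is above the triangle threshold p ~ 1/n. Asymptotically E[X] ~ (c³/6)·n^{3(1−α)} = (8³/6)·n^{1.5} → ∞; triangles are abundant w.h.p.

E[X] ≈ 211252.45231; in regime p = Θ(1/n^{1/2}) E[X] diverges (above the triangle threshold p ~ 1/n).


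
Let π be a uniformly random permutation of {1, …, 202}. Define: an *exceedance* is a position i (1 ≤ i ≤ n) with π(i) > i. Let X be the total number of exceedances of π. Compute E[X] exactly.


Write X = Σ_{i=1}^{202} X_i, where X_i = 1_{π(i) > i}.
For each fixed i, π(i) is uniform over {1, …, 202} (marginal of a uniform permutation), so P[π(i) > i] = (n − i)/n. Summing: Σ_{i=1}^{202} (n − i)/n = (0 + 1 + … + 201)/202 = 202(202 − 1)/(2·202) = (202 − 1)/2.
Hence E[X] = Σ_{i=1}^{202} (202 − i)/202 = 201/2 ≈ 100.500.

E[X] = 201/2 = 100.500.


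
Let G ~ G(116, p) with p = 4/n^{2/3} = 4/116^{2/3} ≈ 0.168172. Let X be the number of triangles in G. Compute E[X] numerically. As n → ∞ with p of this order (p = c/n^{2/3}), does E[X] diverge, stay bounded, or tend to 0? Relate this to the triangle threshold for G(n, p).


Number of potential triangles: C(116, 3) = 253460.
Each occurs with probability p³ ≈ (0.168172)³ ≈ 4.75624257e-03.
By linearity: E[X] = C(116, 3)·p³ ≈ 253460 · 4.75624257e-03 ≈ 1205.517241.
Since α = 2/3 < 1, p = c/n^{2/3} ≫ 1/n is above the triangle threshold p ~ 1/n. Asymptotically E[X] ~ (c³/6)·n^{3(1−α)} = (4³/6)·n^{1} → ∞; triangles are abundant w.h.p.

E[X] ≈ 1205.517241; in regime p = Θ(1/n^{2/3}) E[X] diverges (above the triangle threshold p ~ 1/n).


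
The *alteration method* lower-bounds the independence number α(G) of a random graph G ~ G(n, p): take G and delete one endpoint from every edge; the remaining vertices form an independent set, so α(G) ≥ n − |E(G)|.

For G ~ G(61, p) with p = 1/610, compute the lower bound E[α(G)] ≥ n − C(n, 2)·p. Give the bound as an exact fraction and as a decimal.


E[|E(G)|] = C(61, 2)·p = 1830 · (1/610) = 3.
E[α(G)] ≥ n − E[|E(G)|] = 61 − 3 = 58.
Numerically: ≈ 58.00000.
(This is only a lower bound; the true E[α(G)] may be larger.)

E[α(G)] ≥ 58 ≈ 58.00000.


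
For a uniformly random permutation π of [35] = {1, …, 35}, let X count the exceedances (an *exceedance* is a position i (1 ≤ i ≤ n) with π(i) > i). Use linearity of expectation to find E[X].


Write X = Σ_{i=1}^{35} X_i, where X_i = 1_{π(i) > i}.
For each fixed i, π(i) is uniform over {1, …, 35} (marginal of a uniform permutation), so P[π(i) > i] = (n − i)/n. Summing: Σ_{i=1}^{35} (n − i)/n = (0 + 1 + … + 34)/35 = 35(35 − 1)/(2·35) = (35 − 1)/2.
Hence E[X] = Σ_{i=1}^{35} (35 − i)/35 = 17 ≈ 17.0000.

E[X] = 17 = 17.0000.


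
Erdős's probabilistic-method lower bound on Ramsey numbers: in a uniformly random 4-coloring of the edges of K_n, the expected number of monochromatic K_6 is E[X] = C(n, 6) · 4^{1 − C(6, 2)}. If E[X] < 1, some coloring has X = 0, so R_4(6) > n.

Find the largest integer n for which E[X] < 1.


We need C(n, 6) · 4^{1 − 15} < 1, i.e. C(n, 6) < 4^{15 − 1} = 268435456.
Check values of n near the boundary:
  n = 73: C(73, 6) = 170230452; 170230452 < 268435456? YES
  n = 74: C(74, 6) = 185250786; 185250786 < 268435456? YES
  n = 75: C(75, 6) = 201359550; 201359550 < 268435456? YES
  n = 76: C(76, 6) = 218618940; 218618940 < 268435456? YES
  n = 77: C(77, 6) = 237093780; 237093780 < 268435456? YES
  n = 78: C(78, 6) = 256851595; 256851595 < 268435456? YES
  n = 79: C(79, 6) = 277962685; 277962685 < 268435456? NO
The largest n with C(n, 6) < 268435456 is n = 78 (where E[X] = 256851595/268435456 ≈ 0.956847). Hence R_4(6) > 78, i.e. R_4(6) ≥ 79.

Largest n = 78; hence R_4(6) > 78.


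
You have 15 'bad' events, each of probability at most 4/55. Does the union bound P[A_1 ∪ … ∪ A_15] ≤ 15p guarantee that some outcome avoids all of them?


Union bound: P[∪_{i=1}^{15} A_i] ≤ Σ_i P[A_i] ≤ 15·p = 15·(4/55) = 12/11.
Numerically: 12/11 ≈ 1.0909091.
Is 12/11 < 1? NO.
Since the bound 12/11 is ≥ 1, the union bound is uninformative here; it does NOT by itself certify existence.

15·p = 12/11 ≈ 1.0909091; existence NOT certified by the union bound.


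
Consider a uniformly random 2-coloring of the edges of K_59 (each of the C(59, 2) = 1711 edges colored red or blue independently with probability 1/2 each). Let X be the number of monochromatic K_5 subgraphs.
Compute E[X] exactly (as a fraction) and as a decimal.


Let X = Σ_S X_S over the C(59, 5) = 5006386 subsets S of size 5, where X_S = 1 if the K_5 on S is monochromatic.
For a fixed S, the K_5 on S has C(5, 2) = 10 edges. P[all 10 edges red] = (1/2)^10, and likewise for blue, so P[monochromatic] = 2·(1/2)^10 = 2^{1 − 10} = 1/512.
By linearity of expectation: E[X] = C(59, 5) · 2^{1 − 10} = 5006386 · 1/512 = 2503193/256.
Numerically: E[X] ≈ 9778.0977.

E[X] = C(59,5)·2^(1−C(5,2)) = 2503193/256 ≈ 9778.0977.


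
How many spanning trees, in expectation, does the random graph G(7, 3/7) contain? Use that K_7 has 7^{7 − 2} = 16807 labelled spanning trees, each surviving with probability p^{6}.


K_7 has 7^{7 − 2} = 16807 labelled spanning trees.
For each such spanning tree H, let X_H = 1 if all 6 edges of H are present in G. Then P[X_H = 1] = p^{6} = (3/7)^{6} = 729/117649.
Summing the indicators: E[X] = Σ_H E[X_H] = 16807 · p^{6} = 16807 · 729/117649 = 729/7.
Numerically: E[X] ≈ 104.143.

E[X] = 16807 · (3/7)^{6} = 729/7 ≈ 104.143.


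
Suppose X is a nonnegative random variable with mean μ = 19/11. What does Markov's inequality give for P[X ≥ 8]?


μ = E[X] = 19/11, a = 8.
Markov: P[X ≥ 8] ≤ μ/a = (19/11)/8 = 19/88.
Numerically: ≈ 0.2159.
(Since a = 8 > μ = 1.7273, the bound 19/88 is < 1 and informative.)

P[X ≥ 8] ≤ 19/88 ≈ 0.2159.


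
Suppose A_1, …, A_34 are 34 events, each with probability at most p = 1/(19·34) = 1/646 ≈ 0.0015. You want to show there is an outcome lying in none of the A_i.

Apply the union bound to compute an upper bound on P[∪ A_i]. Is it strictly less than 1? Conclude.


Union bound: P[∪_{i=1}^{34} A_i] ≤ Σ_i P[A_i] ≤ 34·p = 34·(1/646) = 1/19.
Numerically: 1/19 ≈ 0.0526.
Is 1/19 < 1? YES.
Since P[∪ A_i] ≤ 1/19 < 1, the complement has P[∩ A_i^c] ≥ 1 − 1/19 = 18/19 > 0, so some outcome avoids every A_i.

34·p = 1/19 ≈ 0.0526; existence CERTIFIED by the union bound.


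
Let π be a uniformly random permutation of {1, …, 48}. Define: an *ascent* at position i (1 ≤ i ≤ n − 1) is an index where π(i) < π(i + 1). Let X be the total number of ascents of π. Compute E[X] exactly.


Write X = Σ X_I over i = 1, …, 47, with X_I the indicator of one ascent.
There are 47 indicators.
For each fixed i, the pair (π(i), π(i+1)) is a uniformly random ordered pair of distinct values from {1, …, 48}; by symmetry P[π(i) < π(i+1)] = 1/2.
By linearity: E[X] = 47 · (1/2) = (48 − 1) · (1/2) = 47/2 ≈ 23.5000.

E[X] = 47/2 = 23.5000.


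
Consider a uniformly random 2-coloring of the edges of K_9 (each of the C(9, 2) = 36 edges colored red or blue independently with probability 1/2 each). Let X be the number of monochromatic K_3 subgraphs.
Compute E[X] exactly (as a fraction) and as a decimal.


Let X = Σ_S X_S over the C(9, 3) = 84 subsets S of size 3, where X_S = 1 if the K_3 on S is monochromatic.
For a fixed S, the K_3 on S has C(3, 2) = 3 edges. P[all 3 edges red] = (1/2)^3, and likewise for blue, so P[monochromatic] = 2·(1/2)^3 = 2^{1 − 3} = 1/4.
By linearity of expectation: E[X] = C(9, 3) · 2^{1 − 3} = 84 · 1/4 = 21.
Numerically: E[X] ≈ 21.000.

E[X] = C(9,3)·2^(1−C(3,2)) = 21 ≈ 21.000.


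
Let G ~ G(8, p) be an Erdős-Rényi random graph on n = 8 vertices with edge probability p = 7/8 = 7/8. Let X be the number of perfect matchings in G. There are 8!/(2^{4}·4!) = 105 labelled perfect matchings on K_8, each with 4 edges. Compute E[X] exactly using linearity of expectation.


K_8 has 8!/(2^{4}·4!) = 105 labelled perfect matchings.
For each such perfect matching H, let X_H = 1 if all 4 edges of H are present in G. Then P[X_H = 1] = p^{4} = (7/8)^{4} = 2401/4096.
By linearity of expectation: E[X] = Σ_H E[X_H] = 105 · p^{4} = 105 · 2401/4096 = 252105/4096.
Numerically: E[X] ≈ 61.5.

E[X] = 105 · (7/8)^{4} = 252105/4096 ≈ 61.5.


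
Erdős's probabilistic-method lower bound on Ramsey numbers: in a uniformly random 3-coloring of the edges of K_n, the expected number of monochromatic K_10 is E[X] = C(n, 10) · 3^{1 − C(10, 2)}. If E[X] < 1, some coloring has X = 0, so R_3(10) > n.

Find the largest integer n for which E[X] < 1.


We need C(n, 10) · 3^{1 − 45} < 1, i.e. C(n, 10) < 3^{45 − 1} = 984770902183611232881.
Check values of n near the boundary:
  n = 569: C(569, 10) = 905357721286137524328; 905357721286137524328 < 984770902183611232881? YES
  n = 570: C(570, 10) = 921524823451961408691; 921524823451961408691 < 984770902183611232881? YES
  n = 571: C(571, 10) = 937951290893172842001; 937951290893172842001 < 984770902183611232881? YES
  n = 572: C(572, 10) = 954640815642161682606; 954640815642161682606 < 984770902183611232881? YES
  n = 573: C(573, 10) = 971597135635805762226; 971597135635805762226 < 984770902183611232881? YES
  n = 574: C(574, 10) = 988824035203816502691; 988824035203816502691 < 984770902183611232881? NO
  n = 575: C(575, 10) = 1006325345561406175305; 1006325345561406175305 < 984770902183611232881? NO
The largest n with C(n, 10) < 984770902183611232881 is n = 573 (where E[X] = 35985079097622435638/36472996377170786403 ≈ 0.9866225). Hence R_3(10) > 573, i.e. R_3(10) ≥ 574.

Largest n = 573; hence R_3(10) > 573.


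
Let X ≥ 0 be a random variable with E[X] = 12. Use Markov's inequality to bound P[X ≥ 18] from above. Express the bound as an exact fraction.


μ = E[X] = 12, a = 18.
Markov: P[X ≥ 18] ≤ μ/a = (12)/18 = 2/3.
Numerically: ≈ 0.6667.
(Since a = 18 > μ = 12.0000, the bound 2/3 is < 1 and informative.)

P[X ≥ 18] ≤ 2/3 ≈ 0.6667.


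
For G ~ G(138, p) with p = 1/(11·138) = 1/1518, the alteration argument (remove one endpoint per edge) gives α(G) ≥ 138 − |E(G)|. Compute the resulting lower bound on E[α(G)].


E[|E(G)|] = C(138, 2)·p = 9453 · (1/1518) = 137/22.
E[α(G)] ≥ n − E[|E(G)|] = 138 − 137/22 = 2899/22.
Numerically: ≈ 131.772727.
(This is only a lower bound; the true E[α(G)] may be larger.)

E[α(G)] ≥ 2899/22 ≈ 131.772727.


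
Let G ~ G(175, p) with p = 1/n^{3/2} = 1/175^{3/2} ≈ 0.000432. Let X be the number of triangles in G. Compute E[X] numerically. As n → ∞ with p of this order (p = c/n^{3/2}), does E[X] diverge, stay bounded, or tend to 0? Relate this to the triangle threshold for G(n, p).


Number of potential triangles: C(175, 3) = 877975.
Each occurs with probability p³ ≈ (0.000432)³ ≈ 8.05988e-11.
By linearity: E[X] = C(175, 3)·p³ ≈ 877975 · 8.05988e-11 ≈ 0.000.
Since α = 3/2 > 1, p = c/n^{3/2} = o(1/n) is below the triangle threshold p ~ 1/n. Asymptotically E[X] ~ (c³/6)·n^{3(1−α)} = (1³/6)·n^{-1.5} → 0, so by Markov's inequality G has no triangles w.h.p.

E[X] ≈ 0.000; in regime p = Θ(1/n^{3/2}) E[X] tends to 0 (below the triangle threshold p ~ 1/n).


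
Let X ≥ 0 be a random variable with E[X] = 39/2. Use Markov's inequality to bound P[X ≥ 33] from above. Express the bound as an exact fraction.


μ = E[X] = 39/2, a = 33.
Markov: P[X ≥ 33] ≤ μ/a = (39/2)/33 = 13/22.
Numerically: ≈ 0.5909.
(Since a = 33 > μ = 19.5000, the bound 13/22 is < 1 and informative.)

P[X ≥ 33] ≤ 13/22 ≈ 0.5909.


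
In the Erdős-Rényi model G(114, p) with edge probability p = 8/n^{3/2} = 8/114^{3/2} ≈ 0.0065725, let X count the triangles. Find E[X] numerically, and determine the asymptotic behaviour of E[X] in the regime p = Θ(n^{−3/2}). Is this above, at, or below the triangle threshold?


Number of potential triangles: C(114, 3) = 240464.
Each occurs with probability p³ ≈ (0.0065725)³ ≈ 2.8392140e-07.
By linearity: E[X] = C(114, 3)·p³ ≈ 240464 · 2.8392140e-07 ≈ 0.06827.
Since α = 3/2 > 1, p = c/n^{3/2} = o(1/n) is below the triangle threshold p ~ 1/n. Asymptotically E[X] ~ (c³/6)·n^{3(1−α)} = (8³/6)·n^{-1.5} → 0, so by Markov's inequality G has no triangles w.h.p.

E[X] ≈ 0.06827; in regime p = Θ(1/n^{3/2}) E[X] tends to 0 (below the triangle threshold p ~ 1/n).


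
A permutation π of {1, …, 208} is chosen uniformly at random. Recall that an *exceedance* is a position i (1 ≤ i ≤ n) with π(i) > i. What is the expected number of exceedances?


Write X = Σ_{i=1}^{208} X_i, where X_i = 1_{π(i) > i}.
For each fixed i, π(i) is uniform over {1, …, 208} (marginal of a uniform permutation), so P[π(i) > i] = (n − i)/n. Summing: Σ_{i=1}^{208} (n − i)/n = (0 + 1 + … + 207)/208 = 208(208 − 1)/(2·208) = (208 − 1)/2.
Hence E[X] = Σ_{i=1}^{208} (208 − i)/208 = 207/2 ≈ 103.50000.

E[X] = 207/2 = 103.50000.


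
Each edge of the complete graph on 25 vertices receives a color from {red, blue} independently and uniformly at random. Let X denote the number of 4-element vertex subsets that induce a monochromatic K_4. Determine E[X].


Let X = Σ_S X_S over the C(25, 4) = 12650 subsets S of size 4, where X_S = 1 if the K_4 on S is monochromatic.
For a fixed S, the K_4 on S has C(4, 2) = 6 edges. P[all 6 edges red] = (1/2)^6, and likewise for blue, so P[monochromatic] = 2·(1/2)^6 = 2^{1 − 6} = 1/32.
By linearity: E[X] = C(25, 4) · 2^{1 − 6} = 12650 · 1/32 = 6325/16.
Numerically: E[X] ≈ 395.31250.

E[X] = C(25,4)·2^(1−C(4,2)) = 6325/16 ≈ 395.31250.


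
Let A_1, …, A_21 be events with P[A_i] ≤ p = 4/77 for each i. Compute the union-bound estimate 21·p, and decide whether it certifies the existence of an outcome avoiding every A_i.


Union bound: P[∪_{i=1}^{21} A_i] ≤ Σ_i P[A_i] ≤ 21·p = 21·(4/77) = 12/11.
Numerically: 12/11 ≈ 1.090909.
Is 12/11 < 1? NO.
Since the bound 12/11 is ≥ 1, the union bound is uninformative here; it does NOT by itself certify existence.

21·p = 12/11 ≈ 1.090909; existence NOT certified by the union bound.


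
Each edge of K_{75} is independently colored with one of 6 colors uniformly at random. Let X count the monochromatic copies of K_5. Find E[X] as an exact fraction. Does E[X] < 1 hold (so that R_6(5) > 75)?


E[X] = C(75, 5) · 6^{1 − 10} = 17259390 · 6^{−9} = 17259390/10077696.
As a reduced fraction: E[X] = 958855/559872 ≈ 1.7126.
Is E[X] < 1? NO.
Since E[X] ≥ 1, the first-moment bound is inconclusive at n = 75; it does NOT by itself certify R_6(5) > 75.

E[X] = 958855/559872 ≈ 1.7126; E[X] ≥ 1; first-moment method inconclusive here.


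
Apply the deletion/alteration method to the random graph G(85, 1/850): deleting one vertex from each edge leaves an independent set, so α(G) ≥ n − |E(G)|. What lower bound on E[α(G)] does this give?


E[|E(G)|] = C(85, 2)·p = 3570 · (1/850) = 21/5.
E[α(G)] ≥ n − E[|E(G)|] = 85 − 21/5 = 404/5.
Numerically: ≈ 80.800.
(This is only a lower bound; the true E[α(G)] may be larger.)

E[α(G)] ≥ 404/5 ≈ 80.800.


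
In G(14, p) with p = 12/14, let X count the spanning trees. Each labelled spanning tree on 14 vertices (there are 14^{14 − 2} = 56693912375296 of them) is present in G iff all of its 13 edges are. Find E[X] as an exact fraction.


K_14 has 14^{14 − 2} = 56693912375296 labelled spanning trees.
For each such spanning tree H, let X_H = 1 if all 13 edges of H are present in G. Then P[X_H = 1] = p^{13} = (6/7)^{13} = 13060694016/96889010407.
Summing the indicators: E[X] = Σ_H E[X_H] = 56693912375296 · p^{13} = 56693912375296 · 13060694016/96889010407 = 53496602689536/7.
Numerically: E[X] ≈ 7.64237e+12.

E[X] = 56693912375296 · (6/7)^{13} = 53496602689536/7 ≈ 7.64237e+12.


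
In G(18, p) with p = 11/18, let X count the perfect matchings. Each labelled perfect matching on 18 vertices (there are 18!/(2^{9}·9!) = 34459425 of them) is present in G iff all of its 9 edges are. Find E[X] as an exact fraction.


K_18 has 18!/(2^{9}·9!) = 34459425 labelled perfect matchings.
For each such perfect matching H, let X_H = 1 if all 9 edges of H are present in G. Then P[X_H = 1] = p^{9} = (11/18)^{9} = 2357947691/198359290368.
Summing the indicators: E[X] = Σ_H E[X_H] = 34459425 · p^{9} = 34459425 · 2357947691/198359290368 = 1003129896443675/2448880128.
Numerically: E[X] ≈ 409628.

E[X] = 34459425 · (11/18)^{9} = 1003129896443675/2448880128 ≈ 409628.


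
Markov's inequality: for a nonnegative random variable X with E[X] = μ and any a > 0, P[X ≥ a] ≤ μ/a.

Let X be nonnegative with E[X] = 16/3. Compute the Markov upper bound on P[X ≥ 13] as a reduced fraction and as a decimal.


μ = E[X] = 16/3, a = 13.
Markov: P[X ≥ 13] ≤ μ/a = (16/3)/13 = 16/39.
Numerically: ≈ 0.410256.
(Since a = 13 > μ = 5.333333, the bound 16/39 is < 1 and informative.)

P[X ≥ 13] ≤ 16/39 ≈ 0.410256.


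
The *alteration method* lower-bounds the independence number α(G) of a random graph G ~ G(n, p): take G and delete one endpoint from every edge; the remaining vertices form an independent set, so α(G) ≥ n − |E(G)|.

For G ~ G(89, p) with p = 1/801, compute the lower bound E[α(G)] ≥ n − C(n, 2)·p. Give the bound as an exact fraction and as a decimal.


E[|E(G)|] = C(89, 2)·p = 3916 · (1/801) = 44/9.
E[α(G)] ≥ n − E[|E(G)|] = 89 − 44/9 = 757/9.
Numerically: ≈ 84.111.
(This is only a lower bound; the true E[α(G)] may be larger.)

E[α(G)] ≥ 757/9 ≈ 84.111.


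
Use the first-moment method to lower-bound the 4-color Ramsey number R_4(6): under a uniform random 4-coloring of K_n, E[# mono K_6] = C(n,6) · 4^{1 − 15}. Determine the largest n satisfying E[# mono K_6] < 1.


We need C(n, 6) · 4^{1 − 15} < 1, i.e. C(n, 6) < 4^{15 − 1} = 268435456.
Check values of n near the boundary:
  n = 75: C(75, 6) = 201359550; 201359550 < 268435456? YES
  n = 76: C(76, 6) = 218618940; 218618940 < 268435456? YES
  n = 77: C(77, 6) = 237093780; 237093780 < 268435456? YES
  n = 78: C(78, 6) = 256851595; 256851595 < 268435456? YES
  n = 79: C(79, 6) = 277962685; 277962685 < 268435456? NO
  n = 80: C(80, 6) = 300500200; 300500200 < 268435456? NO
The largest n with C(n, 6) < 268435456 is n = 78 (where E[X] = 256851595/268435456 ≈ 0.9568468). Hence R_4(6) > 78, i.e. R_4(6) ≥ 79.

Largest n = 78; hence R_4(6) > 78.


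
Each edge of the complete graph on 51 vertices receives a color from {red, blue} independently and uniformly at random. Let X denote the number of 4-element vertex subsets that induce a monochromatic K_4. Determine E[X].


Let X = Σ_S X_S over the C(51, 4) = 249900 subsets S of size 4, where X_S = 1 if the K_4 on S is monochromatic.
For a fixed S, the K_4 on S has C(4, 2) = 6 edges. P[all 6 edges red] = (1/2)^6, and likewise for blue, so P[monochromatic] = 2·(1/2)^6 = 2^{1 − 6} = 1/32.
Summing: E[X] = C(51, 4) · 2^{1 − 6} = 249900 · 1/32 = 62475/8.
Numerically: E[X] ≈ 7809.375000.

E[X] = C(51,4)·2^(1−C(4,2)) = 62475/8 ≈ 7809.375000.


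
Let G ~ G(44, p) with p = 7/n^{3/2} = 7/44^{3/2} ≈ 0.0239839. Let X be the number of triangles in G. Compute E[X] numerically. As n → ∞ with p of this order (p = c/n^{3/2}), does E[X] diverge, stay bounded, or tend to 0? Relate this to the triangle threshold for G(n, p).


Number of potential triangles: C(44, 3) = 13244.
Each occurs with probability p³ ≈ (0.0239839)³ ≈ 1.37961236e-05.
By linearity: E[X] = C(44, 3)·p³ ≈ 13244 · 1.37961236e-05 ≈ 0.182716.
Since α = 3/2 > 1, p = c/n^{3/2} = o(1/n) is below the triangle threshold p ~ 1/n. Asymptotically E[X] ~ (c³/6)·n^{3(1−α)} = (7³/6)·n^{-1.5} → 0, so by Markov's inequality G has no triangles w.h.p.

E[X] ≈ 0.182716; in regime p = Θ(1/n^{3/2}) E[X] tends to 0 (below the triangle threshold p ~ 1/n).


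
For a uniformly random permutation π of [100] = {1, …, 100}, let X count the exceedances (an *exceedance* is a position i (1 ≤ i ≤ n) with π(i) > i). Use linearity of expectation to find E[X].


Write X = Σ_{i=1}^{100} X_i, where X_i = 1_{π(i) > i}.
For each fixed i, π(i) is uniform over {1, …, 100} (marginal of a uniform permutation), so P[π(i) > i] = (n − i)/n. Summing: Σ_{i=1}^{100} (n − i)/n = (0 + 1 + … + 99)/100 = 100(100 − 1)/(2·100) = (100 − 1)/2.
Hence E[X] = Σ_{i=1}^{100} (100 − i)/100 = 99/2 ≈ 49.500.

E[X] = 99/2 = 49.500.


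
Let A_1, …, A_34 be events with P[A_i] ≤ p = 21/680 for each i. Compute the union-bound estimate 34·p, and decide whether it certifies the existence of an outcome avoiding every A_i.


Union bound: P[∪_{i=1}^{34} A_i] ≤ Σ_i P[A_i] ≤ 34·p = 34·(21/680) = 21/20.
Numerically: 21/20 ≈ 1.05000.
Is 21/20 < 1? NO.
Since the bound 21/20 is ≥ 1, the union bound is uninformative here; it does NOT by itself certify existence.

34·p = 21/20 ≈ 1.05000; existence NOT certified by the union bound.


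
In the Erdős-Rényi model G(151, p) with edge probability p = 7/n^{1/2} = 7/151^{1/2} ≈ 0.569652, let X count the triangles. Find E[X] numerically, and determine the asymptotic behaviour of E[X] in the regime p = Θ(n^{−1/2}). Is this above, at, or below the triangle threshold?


Number of potential triangles: C(151, 3) = 562475.
Each occurs with probability p³ ≈ (0.569652)³ ≈ 1.84853935e-01.
By linearity: E[X] = C(151, 3)·p³ ≈ 562475 · 1.84853935e-01 ≈ 103975.716906.
Since α = 1/2 < 1, p = c/n^{1/2} ≫ 1/n is above the triangle threshold p ~ 1/n. Asymptotically E[X] ~ (c³/6)·n^{3(1−α)} = (7³/6)·n^{1.5} → ∞; triangles are abundant w.h.p.

E[X] ≈ 103975.716906; in regime p = Θ(1/n^{1/2}) E[X] diverges (above the triangle threshold p ~ 1/n).


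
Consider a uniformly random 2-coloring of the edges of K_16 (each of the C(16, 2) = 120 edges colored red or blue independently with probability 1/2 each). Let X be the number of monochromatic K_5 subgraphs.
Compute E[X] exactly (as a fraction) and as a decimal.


Let X = Σ_S X_S over the C(16, 5) = 4368 subsets S of size 5, where X_S = 1 if the K_5 on S is monochromatic.
For a fixed S, the K_5 on S has C(5, 2) = 10 edges. P[all 10 edges red] = (1/2)^10, and likewise for blue, so P[monochromatic] = 2·(1/2)^10 = 2^{1 − 10} = 1/512.
Summing: E[X] = C(16, 5) · 2^{1 − 10} = 4368 · 1/512 = 273/32.
Numerically: E[X] ≈ 8.5312.

E[X] = C(16,5)·2^(1−C(5,2)) = 273/32 ≈ 8.5312.


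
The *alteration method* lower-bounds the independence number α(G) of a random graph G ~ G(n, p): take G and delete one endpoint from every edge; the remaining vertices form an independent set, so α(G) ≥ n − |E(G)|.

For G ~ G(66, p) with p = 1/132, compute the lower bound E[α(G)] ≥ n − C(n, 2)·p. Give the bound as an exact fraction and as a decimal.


E[|E(G)|] = C(66, 2)·p = 2145 · (1/132) = 65/4.
E[α(G)] ≥ n − E[|E(G)|] = 66 − 65/4 = 199/4.
Numerically: ≈ 49.75000.
(This is only a lower bound; the true E[α(G)] may be larger.)

E[α(G)] ≥ 199/4 ≈ 49.75000.


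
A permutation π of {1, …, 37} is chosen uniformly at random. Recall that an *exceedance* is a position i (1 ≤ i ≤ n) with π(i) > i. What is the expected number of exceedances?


Write X = Σ_{i=1}^{37} X_i, where X_i = 1_{π(i) > i}.
For each fixed i, π(i) is uniform over {1, …, 37} (marginal of a uniform permutation), so P[π(i) > i] = (n − i)/n. Summing: Σ_{i=1}^{37} (n − i)/n = (0 + 1 + … + 36)/37 = 37(37 − 1)/(2·37) = (37 − 1)/2.
Hence E[X] = Σ_{i=1}^{37} (37 − i)/37 = 18 ≈ 18.000.

E[X] = 18 = 18.000.


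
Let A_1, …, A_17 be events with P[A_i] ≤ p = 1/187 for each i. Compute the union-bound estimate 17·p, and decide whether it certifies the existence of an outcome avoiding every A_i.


Union bound: P[∪_{i=1}^{17} A_i] ≤ Σ_i P[A_i] ≤ 17·p = 17·(1/187) = 1/11.
Numerically: 1/11 ≈ 0.090909.
Is 1/11 < 1? YES.
Since P[∪ A_i] ≤ 1/11 < 1, the complement has P[∩ A_i^c] ≥ 1 − 1/11 = 10/11 > 0, so some outcome avoids every A_i.

17·p = 1/11 ≈ 0.090909; existence CERTIFIED by the union bound.


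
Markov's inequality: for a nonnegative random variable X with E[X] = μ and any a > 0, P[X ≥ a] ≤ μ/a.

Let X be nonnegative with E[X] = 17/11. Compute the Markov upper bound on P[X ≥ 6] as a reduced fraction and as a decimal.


μ = E[X] = 17/11, a = 6.
Markov: P[X ≥ 6] ≤ μ/a = (17/11)/6 = 17/66.
Numerically: ≈ 0.2576.
(Since a = 6 > μ = 1.5455, the bound 17/66 is < 1 and informative.)

P[X ≥ 6] ≤ 17/66 ≈ 0.2576.


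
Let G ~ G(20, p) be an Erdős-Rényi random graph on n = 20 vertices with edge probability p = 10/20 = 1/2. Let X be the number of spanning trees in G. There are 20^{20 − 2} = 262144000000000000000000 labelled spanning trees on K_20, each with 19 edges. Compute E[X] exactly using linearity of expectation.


K_20 has 20^{20 − 2} = 262144000000000000000000 labelled spanning trees.
For each such spanning tree H, let X_H = 1 if all 19 edges of H are present in G. Then P[X_H = 1] = p^{19} = (1/2)^{19} = 1/524288.
By linearity of expectation: E[X] = Σ_H E[X_H] = 262144000000000000000000 · p^{19} = 262144000000000000000000 · 1/524288 = 500000000000000000.
Numerically: E[X] ≈ 5e+17.

E[X] = 262144000000000000000000 · (1/2)^{19} = 500000000000000000 ≈ 5e+17.


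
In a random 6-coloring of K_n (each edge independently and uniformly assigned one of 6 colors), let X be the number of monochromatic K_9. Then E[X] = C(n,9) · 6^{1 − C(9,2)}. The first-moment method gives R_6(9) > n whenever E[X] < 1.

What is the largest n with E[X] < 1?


We need C(n, 9) · 6^{1 − 36} < 1, i.e. C(n, 9) < 6^{36 − 1} = 1719070799748422591028658176.
Check values of n near the boundary:
  n = 4406: C(4406, 9) = 1710356485221788389505285700; 1710356485221788389505285700 < 1719070799748422591028658176? YES
  n = 4407: C(4407, 9) = 1713856532599459170657070050; 1713856532599459170657070050 < 1719070799748422591028658176? YES
  n = 4408: C(4408, 9) = 1717362945146264156457459600; 1717362945146264156457459600 < 1719070799748422591028658176? YES
  n = 4409: C(4409, 9) = 1720875732988608787686577131; 1720875732988608787686577131 < 1719070799748422591028658176? NO
  n = 4410: C(4410, 9) = 1724394906266704102180823710; 1724394906266704102180823710 < 1719070799748422591028658176? NO
The largest n with C(n, 9) < 1719070799748422591028658176 is n = 4408 (where E[X] = 35778394690547169926197075/35813974994758803979763712 ≈ 0.9990). Hence R_6(9) > 4408, i.e. R_6(9) ≥ 4409.

Largest n = 4408; hence R_6(9) > 4408.


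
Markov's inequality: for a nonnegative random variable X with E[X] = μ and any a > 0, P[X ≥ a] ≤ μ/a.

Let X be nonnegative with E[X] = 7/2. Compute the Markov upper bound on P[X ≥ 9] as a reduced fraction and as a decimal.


μ = E[X] = 7/2, a = 9.
Markov: P[X ≥ 9] ≤ μ/a = (7/2)/9 = 7/18.
Numerically: ≈ 0.389.
(Since a = 9 > μ = 3.500, the bound 7/18 is < 1 and informative.)

P[X ≥ 9] ≤ 7/18 ≈ 0.389.


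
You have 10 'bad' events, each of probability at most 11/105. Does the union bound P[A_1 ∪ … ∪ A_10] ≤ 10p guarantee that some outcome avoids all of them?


Union bound: P[∪_{i=1}^{10} A_i] ≤ Σ_i P[A_i] ≤ 10·p = 10·(11/105) = 22/21.
Numerically: 22/21 ≈ 1.04762.
Is 22/21 < 1? NO.
Since the bound 22/21 is ≥ 1, the union bound is uninformative here; it does NOT by itself certify existence.

10·p = 22/21 ≈ 1.04762; existence NOT certified by the union bound.
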